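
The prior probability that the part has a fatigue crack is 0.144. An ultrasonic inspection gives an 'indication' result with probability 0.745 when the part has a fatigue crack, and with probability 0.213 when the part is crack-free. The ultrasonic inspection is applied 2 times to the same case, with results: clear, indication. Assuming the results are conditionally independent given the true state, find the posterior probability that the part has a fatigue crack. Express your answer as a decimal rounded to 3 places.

Posterior P(H) ≈ 0.160

With H the event that the part has a fatigue crack, the joint likelihood of the observed sequence is P(data|H) = 0.255·0.745 = 0.18998 and P(data|¬H) = 0.787·0.213 = 0.16763.
Bayes: P(H|data) = 0.144·0.18998 / (0.144·0.18998 + 0.856·0.16763) = 0.027356/0.17085 = 0.1601.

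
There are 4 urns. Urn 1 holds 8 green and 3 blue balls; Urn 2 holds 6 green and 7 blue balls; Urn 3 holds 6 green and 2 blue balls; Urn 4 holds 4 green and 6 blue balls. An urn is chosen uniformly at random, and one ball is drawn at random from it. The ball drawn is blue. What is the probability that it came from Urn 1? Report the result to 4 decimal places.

Posterior probability ≈ 0.1642

Tabulate prior·likelihood by source: [1] prior 0.25, lik 0.2727, product 0.06818; [2] prior 0.25, lik 0.5385, product 0.1346; [3] prior 0.25, lik 0.25, product 0.06250; [4] prior 0.25, lik 0.6, product 0.1500.
Normalizing constant = 0.41530; the posterior for Urn 1 is its product over the sum, 0.06818/0.41530 = 0.1642.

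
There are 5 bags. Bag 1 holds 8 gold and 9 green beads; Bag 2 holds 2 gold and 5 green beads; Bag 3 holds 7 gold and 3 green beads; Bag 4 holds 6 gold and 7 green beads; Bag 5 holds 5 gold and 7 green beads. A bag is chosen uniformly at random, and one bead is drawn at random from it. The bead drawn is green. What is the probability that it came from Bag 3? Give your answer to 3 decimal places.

Posterior probability ≈ 0.113

P(green|Bag 1) = 0.5294; P(green|Bag 2) = 0.7143; P(green|Bag 3) = 0.3; P(green|Bag 4) = 0.5385; P(green|Bag 5) = 0.5833.
Prior × likelihood for each source: 0.2·0.5294=0.1059, 0.2·0.7143=0.1429, 0.2·0.3=0.06000, 0.2·0.5385=0.1077, 0.2·0.5833=0.1167. Summing gives P(green) = 0.53310.
P(Bag 3 | green) = 0.06000 / 0.53310 = 0.113.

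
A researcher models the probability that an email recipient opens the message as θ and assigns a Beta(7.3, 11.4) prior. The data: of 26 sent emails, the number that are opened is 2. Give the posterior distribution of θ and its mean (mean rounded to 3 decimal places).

Posterior: Beta(9.3, 35.4); mean ≈ 0.208

Observing 2 successes and 24 failures updates Beta(7.3, 11.4) by adding the success and failure counts to the two shape parameters: α = 7.3+2 = 9.3, β = 11.4+24 = 35.4.
Posterior mean = α/(α+β) = 9.3/44.7 = 0.208.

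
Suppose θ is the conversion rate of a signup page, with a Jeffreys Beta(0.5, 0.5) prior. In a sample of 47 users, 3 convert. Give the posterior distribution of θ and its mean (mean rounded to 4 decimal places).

Posterior: Beta(3.5, 44.5); mean ≈ 0.0729

Observing 3 successes and 44 failures updates Beta(0.5, 0.5) by adding the success and failure counts to the two shape parameters: α = 0.5+3 = 3.5, β = 0.5+44 = 44.5.
E[θ | data] = 3.5/(3.5+44.5) = 0.0729.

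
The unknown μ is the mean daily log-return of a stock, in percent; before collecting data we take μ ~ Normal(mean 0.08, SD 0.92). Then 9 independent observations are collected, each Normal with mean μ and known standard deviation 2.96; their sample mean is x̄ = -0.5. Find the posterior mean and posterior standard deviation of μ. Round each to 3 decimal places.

Prior precision 1/τ₀² = 1/0.92² = 1.18147; data precision n/σ² = 9/2.96² = 1.02721.
Posterior precision = 1.18147 + 1.02721 = 2.20868, giving posterior SD = 1/√2.20868 = 0.673.
Posterior mean = (1.18147·0.08 + 1.02721·-0.5) / 2.20868 = -0.190.

Posterior mean ≈ -0.190; posterior SD ≈ 0.673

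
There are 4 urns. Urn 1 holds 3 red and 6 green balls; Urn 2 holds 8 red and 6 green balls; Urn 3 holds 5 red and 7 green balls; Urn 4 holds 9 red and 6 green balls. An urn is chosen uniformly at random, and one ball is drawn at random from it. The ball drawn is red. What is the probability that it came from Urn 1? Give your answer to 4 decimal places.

Posterior probability ≈ 0.1735

P(red|Urn 1) = 0.3333; P(red|Urn 2) = 0.5714; P(red|Urn 3) = 0.4167; P(red|Urn 4) = 0.6.
Prior × likelihood for each source: 0.25·0.3333=0.08333, 0.25·0.5714=0.1429, 0.25·0.4167=0.1042, 0.25·0.6=0.1500. Summing gives P(red) = 0.48036.
P(Urn 1 | red) = 0.08333 / 0.48036 = 0.1735.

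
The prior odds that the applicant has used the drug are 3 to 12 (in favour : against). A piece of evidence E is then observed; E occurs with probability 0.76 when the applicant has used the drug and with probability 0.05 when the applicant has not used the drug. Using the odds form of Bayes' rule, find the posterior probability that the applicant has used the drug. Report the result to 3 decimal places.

Prior odds = 3/12 = 0.25000. In log-odds, ln(0.25000) = -1.3863.
Add log likelihood ratio: ln(15.200) = 2.7213.
Posterior log-odds = 1.3350, so posterior odds = exp(1.3350) = 3.8000. Converting, P(H|E) = 3.8000/4.8000 = 0.792.

Posterior probability ≈ 0.792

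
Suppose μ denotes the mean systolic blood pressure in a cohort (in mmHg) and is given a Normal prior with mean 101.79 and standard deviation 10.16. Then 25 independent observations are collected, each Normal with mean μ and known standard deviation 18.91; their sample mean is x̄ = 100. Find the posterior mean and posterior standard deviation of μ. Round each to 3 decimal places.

Prior precision 1/τ₀² = 1/10.16² = 0.00968752; data precision n/σ² = 25/18.91² = 0.0699128.
Posterior precision = 0.00968752 + 0.0699128 = 0.0796004, giving posterior SD = 1/√0.0796004 = 3.544.
Posterior mean = (0.00968752·101.79 + 0.0699128·100) / 0.0796004 = 100.218.

Posterior mean ≈ 100.218; posterior SD ≈ 3.544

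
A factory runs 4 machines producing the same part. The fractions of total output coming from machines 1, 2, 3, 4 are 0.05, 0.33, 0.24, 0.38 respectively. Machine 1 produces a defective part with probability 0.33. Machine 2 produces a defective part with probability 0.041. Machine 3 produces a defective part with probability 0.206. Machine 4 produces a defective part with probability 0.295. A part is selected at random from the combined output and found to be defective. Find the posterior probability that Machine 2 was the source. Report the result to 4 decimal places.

Posterior probability ≈ 0.0706

P(defective|M1) = 0.33; P(defective|M2) = 0.041; P(defective|M3) = 0.206; P(defective|M4) = 0.295.
Prior × likelihood for each source: 0.05·0.33=0.01650, 0.33·0.041=0.01353, 0.24·0.206=0.04944, 0.38·0.295=0.1121. Summing gives P(defective) = 0.19157.
P(Machine 2 | defective) = 0.01353 / 0.19157 = 0.0706.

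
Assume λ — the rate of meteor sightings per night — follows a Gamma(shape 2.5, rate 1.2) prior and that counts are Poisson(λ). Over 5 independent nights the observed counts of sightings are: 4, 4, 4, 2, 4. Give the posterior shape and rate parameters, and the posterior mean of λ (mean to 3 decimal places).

Total count ∑xᵢ = 18 over n = 5 nights.
Gamma is conjugate to the Poisson likelihood: posterior is Gamma(shape = 2.5+18 = 20.5, rate = 1.2+5 = 6.2).
E[λ | data] = 20.5/6.2 = 3.306.

Posterior: Gamma(shape=20.5, rate=6.2); mean ≈ 3.306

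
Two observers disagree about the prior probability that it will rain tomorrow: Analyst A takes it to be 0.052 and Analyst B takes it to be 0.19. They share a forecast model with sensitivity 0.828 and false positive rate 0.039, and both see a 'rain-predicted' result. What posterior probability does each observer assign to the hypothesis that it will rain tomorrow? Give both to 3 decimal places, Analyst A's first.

Analyst A: 0.538; Analyst B: 0.833

The likelihood ratio for a 'rain-predicted' result is 0.828/0.039 = 21.231.
Analyst A: prior odds 0.052/0.948 = 0.054852; posterior odds 1.1646; posterior probability 0.538.
Analyst B: prior odds 0.19/0.81 = 0.23457; posterior odds 4.9801; posterior probability 0.833.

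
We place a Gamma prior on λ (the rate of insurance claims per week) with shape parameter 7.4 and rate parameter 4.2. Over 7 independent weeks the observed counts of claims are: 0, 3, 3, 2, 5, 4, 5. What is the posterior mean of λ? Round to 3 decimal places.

Posterior mean ≈ 2.625

Total count ∑xᵢ = 22 over n = 7 weeks.
Gamma is conjugate to the Poisson likelihood: posterior is Gamma(shape = 7.4+22 = 29.4, rate = 4.2+7 = 11.2).
E[λ | data] = 29.4/11.2 = 2.625.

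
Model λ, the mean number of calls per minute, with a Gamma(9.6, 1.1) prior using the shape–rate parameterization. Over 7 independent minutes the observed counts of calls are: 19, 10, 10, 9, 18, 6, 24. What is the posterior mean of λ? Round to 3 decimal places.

Posterior mean ≈ 13.037

The Poisson likelihood adds the total count to the shape and the number of exposure periods to the rate. Here ∑xᵢ = 96 and n = 7, so shape 9.6→105.6 and rate 1.1→8.1.
Posterior mean = shape/rate = 105.6/8.1 = 13.037.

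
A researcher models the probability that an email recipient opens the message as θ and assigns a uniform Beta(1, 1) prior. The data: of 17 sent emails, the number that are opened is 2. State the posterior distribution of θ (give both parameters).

Posterior: Beta(3, 16)

The binomial likelihood is conjugate to the Beta prior: with 2 successes and 15 failures, the posterior is Beta(1+2, 1+15) = Beta(3, 16).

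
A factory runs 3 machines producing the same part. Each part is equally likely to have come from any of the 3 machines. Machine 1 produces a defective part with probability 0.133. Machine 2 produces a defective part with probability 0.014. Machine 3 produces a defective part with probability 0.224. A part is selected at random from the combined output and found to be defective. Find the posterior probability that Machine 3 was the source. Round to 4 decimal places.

Tabulate prior·likelihood by source: [1] prior 0.333333, lik 0.133, product 0.04433; [2] prior 0.333333, lik 0.014, product 0.004667; [3] prior 0.333333, lik 0.224, product 0.07467.
Normalizing constant = 0.12367; the posterior for Machine 3 is its product over the sum, 0.07467/0.12367 = 0.6038.

Posterior probability ≈ 0.6038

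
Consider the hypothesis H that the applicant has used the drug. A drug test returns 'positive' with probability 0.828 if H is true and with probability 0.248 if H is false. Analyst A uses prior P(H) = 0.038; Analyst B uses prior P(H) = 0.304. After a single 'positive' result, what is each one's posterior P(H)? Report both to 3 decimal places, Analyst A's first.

Analyst A: 0.117; Analyst B: 0.593

The likelihood ratio for a 'positive' result is 0.828/0.248 = 3.3387.
Analyst A: prior odds 0.038/0.962 = 0.039501; posterior odds 0.13188; posterior probability 0.117.
Analyst B: prior odds 0.304/0.696 = 0.43678; posterior odds 1.4583; posterior probability 0.593.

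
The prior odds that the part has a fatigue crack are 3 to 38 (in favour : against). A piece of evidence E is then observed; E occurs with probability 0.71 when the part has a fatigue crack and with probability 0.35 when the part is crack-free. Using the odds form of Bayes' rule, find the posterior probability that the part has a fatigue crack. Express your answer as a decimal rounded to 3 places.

Prior odds = 3/38 = 0.078947. In log-odds, ln(0.078947) = -2.5390.
Add log likelihood ratio: ln(2.0286) = 0.70733.
Posterior log-odds = -1.8316, so posterior odds = exp(-1.8316) = 0.16015. Converting, P(H|E) = 0.16015/1.1602 = 0.138.

Posterior probability ≈ 0.138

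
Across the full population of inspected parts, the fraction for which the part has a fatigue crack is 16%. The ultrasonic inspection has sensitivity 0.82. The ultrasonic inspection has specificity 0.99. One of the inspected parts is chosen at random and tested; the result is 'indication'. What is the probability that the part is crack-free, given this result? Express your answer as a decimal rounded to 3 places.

Write H for 'the part has a fatigue crack'. Prior odds H:¬H = 0.16/0.84 = 0.19048. For the 'indication' outcome, the likelihood ratio is 0.82/0.01 = 82.000.
Posterior odds = 0.19048 × 82.000 = 15.619, so P(H|E) = 15.619/(1+15.619) = 0.940. Then P(¬H|E) = 1 − 0.940 = 0.060.

P(¬H | E) ≈ 0.060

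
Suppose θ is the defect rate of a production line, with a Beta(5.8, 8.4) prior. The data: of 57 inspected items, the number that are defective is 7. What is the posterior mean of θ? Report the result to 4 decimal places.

Observing 7 successes and 50 failures updates Beta(5.8, 8.4) by adding the success and failure counts to the two shape parameters: α = 5.8+7 = 12.8, β = 8.4+50 = 58.4.
E[θ | data] = 12.8/(12.8+58.4) = 0.1798.

Posterior mean ≈ 0.1798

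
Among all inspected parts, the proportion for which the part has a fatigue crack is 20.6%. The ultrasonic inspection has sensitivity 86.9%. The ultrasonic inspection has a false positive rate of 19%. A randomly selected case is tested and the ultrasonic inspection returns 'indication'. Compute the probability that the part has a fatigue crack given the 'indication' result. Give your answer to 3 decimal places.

Write H for 'the part has a fatigue crack'. Prior odds H:¬H = 0.206/0.794 = 0.25945. For the 'indication' outcome, the likelihood ratio is 0.869/0.19 = 4.5737.
Posterior odds = 0.25945 × 4.5737 = 1.1866, so P(H|E) = 1.1866/(1+1.1866) = 0.543.

P(H | E) ≈ 0.543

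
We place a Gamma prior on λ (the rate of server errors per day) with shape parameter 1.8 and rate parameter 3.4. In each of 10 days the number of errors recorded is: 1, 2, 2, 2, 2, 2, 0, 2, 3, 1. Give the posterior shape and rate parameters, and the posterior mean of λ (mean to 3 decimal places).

Total count ∑xᵢ = 17 over n = 10 days.
Gamma is conjugate to the Poisson likelihood: posterior is Gamma(shape = 1.8+17 = 18.8, rate = 3.4+10 = 13.4).
E[λ | data] = 18.8/13.4 = 1.403.

Posterior: Gamma(shape=18.8, rate=13.4); mean ≈ 1.403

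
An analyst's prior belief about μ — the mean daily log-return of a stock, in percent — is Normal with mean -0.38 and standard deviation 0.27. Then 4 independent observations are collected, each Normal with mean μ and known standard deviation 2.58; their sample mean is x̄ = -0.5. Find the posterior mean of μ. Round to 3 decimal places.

With known σ, the Normal prior is conjugate. Weight on the data is w = (n/σ²)/(n/σ² + 1/τ₀²) = 0.600925/(0.600925+13.7174) = 0.041969.
Posterior mean = w·x̄ + (1−w)·μ₀ = 0.041969·-0.5 + 0.95803·-0.38 = -0.385.

Posterior mean ≈ -0.385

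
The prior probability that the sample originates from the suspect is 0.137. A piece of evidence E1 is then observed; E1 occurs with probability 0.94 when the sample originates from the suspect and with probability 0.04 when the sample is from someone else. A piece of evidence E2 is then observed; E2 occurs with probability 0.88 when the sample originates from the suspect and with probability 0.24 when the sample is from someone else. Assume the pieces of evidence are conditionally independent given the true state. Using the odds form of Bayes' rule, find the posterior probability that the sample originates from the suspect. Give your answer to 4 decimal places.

Prior odds = 0.137/(1−0.137) = 0.15875.
Likelihood ratio for E1 = 0.94/0.04 = 23.500.
Likelihood ratio for E2 = 0.88/0.24 = 3.6667.
Posterior odds = prior odds × LR₁ × LR₂ = 13.679.
Posterior probability = odds/(1+odds) = 13.679/14.679 = 0.9319.

Posterior probability ≈ 0.9319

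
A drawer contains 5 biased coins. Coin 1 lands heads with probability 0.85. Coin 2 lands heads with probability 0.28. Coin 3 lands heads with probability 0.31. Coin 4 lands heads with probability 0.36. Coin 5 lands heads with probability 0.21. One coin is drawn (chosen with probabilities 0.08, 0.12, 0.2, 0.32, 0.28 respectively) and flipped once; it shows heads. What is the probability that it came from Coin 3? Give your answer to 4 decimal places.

Posterior probability ≈ 0.1836

Tabulate prior·likelihood by source: [1] prior 0.08, lik 0.85, product 0.06800; [2] prior 0.12, lik 0.28, product 0.03360; [3] prior 0.2, lik 0.31, product 0.06200; [4] prior 0.32, lik 0.36, product 0.1152; [5] prior 0.28, lik 0.21, product 0.05880.
Normalizing constant = 0.33760; the posterior for Coin 3 is its product over the sum, 0.06200/0.33760 = 0.1836.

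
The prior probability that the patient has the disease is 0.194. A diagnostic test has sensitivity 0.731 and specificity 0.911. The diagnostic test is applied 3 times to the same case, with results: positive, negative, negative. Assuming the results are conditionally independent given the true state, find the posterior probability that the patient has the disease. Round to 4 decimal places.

Let H be the event that the patient has the disease; start with P(H) = 0.194. P('positive'|H) = 0.731, P('positive'|¬H) = 0.089.
Update on result 1 ('positive'): P(H) ← 0.731·0.1940 / (0.731·0.1940 + 0.089·0.8060) = 0.14181/0.21355 = 0.6641.
Update on result 2 ('negative'): P(H) ← 0.269·0.6641 / (0.269·0.6641 + 0.911·0.3359) = 0.17864/0.48466 = 0.3686.
Update on result 3 ('negative'): P(H) ← 0.269·0.3686 / (0.269·0.3686 + 0.911·0.6314) = 0.099150/0.67437 = 0.1470.

Posterior P(H) ≈ 0.1470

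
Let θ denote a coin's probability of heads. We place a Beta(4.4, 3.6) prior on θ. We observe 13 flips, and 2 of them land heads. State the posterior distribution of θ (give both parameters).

The binomial likelihood is conjugate to the Beta prior: with 2 successes and 11 failures, the posterior is Beta(4.4+2, 3.6+11) = Beta(6.4, 14.6).

Posterior: Beta(6.4, 14.6)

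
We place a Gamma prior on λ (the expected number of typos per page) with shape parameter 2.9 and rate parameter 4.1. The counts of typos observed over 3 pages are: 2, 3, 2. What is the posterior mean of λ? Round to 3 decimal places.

Posterior mean ≈ 1.394

The Poisson likelihood adds the total count to the shape and the number of exposure periods to the rate. Here ∑xᵢ = 7 and n = 3, so shape 2.9→9.9 and rate 4.1→7.1.
E[λ | data] = 9.9/7.1 = 1.394.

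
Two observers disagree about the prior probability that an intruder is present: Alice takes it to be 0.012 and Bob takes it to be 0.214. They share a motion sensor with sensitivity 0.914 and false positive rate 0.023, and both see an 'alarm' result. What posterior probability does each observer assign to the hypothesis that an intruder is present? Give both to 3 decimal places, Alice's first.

Alice: 0.326; Bob: 0.915

The likelihood ratio for an 'alarm' result is 0.914/0.023 = 39.739.
Alice: prior odds 0.012/0.988 = 0.012146; posterior odds 0.48266; posterior probability 0.326.
Bob: prior odds 0.214/0.786 = 0.27226; posterior odds 10.820; posterior probability 0.915.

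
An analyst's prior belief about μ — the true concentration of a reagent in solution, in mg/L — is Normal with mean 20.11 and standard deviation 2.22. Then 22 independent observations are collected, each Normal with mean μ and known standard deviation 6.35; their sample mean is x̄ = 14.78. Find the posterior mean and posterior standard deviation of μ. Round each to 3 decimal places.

Posterior mean ≈ 16.225; posterior SD ≈ 1.156

With known σ, the Normal prior is conjugate. Weight on the data is w = (n/σ²)/(n/σ² + 1/τ₀²) = 0.545601/(0.545601+0.202906) = 0.72892.
Posterior mean = w·x̄ + (1−w)·μ₀ = 0.72892·14.78 + 0.27108·20.11 = 16.225. Posterior variance = 1/(0.545601+0.202906) = 1.33599, so SD = 1.156.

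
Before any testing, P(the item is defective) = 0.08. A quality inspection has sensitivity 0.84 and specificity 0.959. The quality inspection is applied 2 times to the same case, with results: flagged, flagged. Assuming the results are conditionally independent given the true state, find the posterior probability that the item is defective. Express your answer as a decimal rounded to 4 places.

Posterior P(H) ≈ 0.9733

Let H be the event that the item is defective; start with P(H) = 0.08. P('flagged'|H) = 0.84, P('flagged'|¬H) = 0.041.
Update on result 1 ('flagged'): P(H) ← 0.84·0.0800 / (0.84·0.0800 + 0.041·0.9200) = 0.067200/0.10492 = 0.6405.
Update on result 2 ('flagged'): P(H) ← 0.84·0.6405 / (0.84·0.6405 + 0.041·0.3595) = 0.53801/0.55275 = 0.9733.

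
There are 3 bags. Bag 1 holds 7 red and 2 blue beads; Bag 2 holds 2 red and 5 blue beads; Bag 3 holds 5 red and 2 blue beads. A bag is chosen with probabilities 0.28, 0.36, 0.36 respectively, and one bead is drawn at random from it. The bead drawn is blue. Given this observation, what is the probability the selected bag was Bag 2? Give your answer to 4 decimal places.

P(blue|Bag 1) = 0.2222; P(blue|Bag 2) = 0.7143; P(blue|Bag 3) = 0.2857.
Prior × likelihood for each source: 0.28·0.2222=0.06222, 0.36·0.7143=0.2571, 0.36·0.2857=0.1029. Summing gives P(blue) = 0.42222.
P(Bag 2 | blue) = 0.2571 / 0.42222 = 0.6090.

Posterior probability ≈ 0.6090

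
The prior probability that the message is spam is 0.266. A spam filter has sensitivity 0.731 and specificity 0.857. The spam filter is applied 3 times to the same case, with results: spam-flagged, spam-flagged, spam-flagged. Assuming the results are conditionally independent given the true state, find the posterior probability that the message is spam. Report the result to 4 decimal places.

Posterior P(H) ≈ 0.9798

With H the event that the message is spam, the joint likelihood of the observed sequence is P(data|H) = 0.731·0.731·0.731 = 0.39062 and P(data|¬H) = 0.143·0.143·0.143 = 0.0029242.
Bayes: P(H|data) = 0.266·0.39062 / (0.266·0.39062 + 0.734·0.0029242) = 0.10390/0.10605 = 0.9798.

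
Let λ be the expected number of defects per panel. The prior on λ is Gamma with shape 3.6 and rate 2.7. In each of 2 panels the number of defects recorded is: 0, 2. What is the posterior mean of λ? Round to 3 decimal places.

Total count ∑xᵢ = 2 over n = 2 panels.
Gamma is conjugate to the Poisson likelihood: posterior is Gamma(shape = 3.6+2 = 5.6, rate = 2.7+2 = 4.7).
Posterior mean = shape/rate = 5.6/4.7 = 1.191.

Posterior mean ≈ 1.191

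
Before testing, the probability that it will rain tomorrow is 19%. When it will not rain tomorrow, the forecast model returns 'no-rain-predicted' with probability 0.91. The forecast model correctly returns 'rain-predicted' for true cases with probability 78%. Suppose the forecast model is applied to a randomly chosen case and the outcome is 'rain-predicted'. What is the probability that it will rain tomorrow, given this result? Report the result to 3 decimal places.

P(H | E) ≈ 0.670

Write H for 'it will rain tomorrow'. Prior odds H:¬H = 0.19/0.81 = 0.23457. For the 'rain-predicted' outcome, the likelihood ratio is 0.78/0.09 = 8.6667.
Posterior odds = 0.23457 × 8.6667 = 2.0329, so P(H|E) = 2.0329/(1+2.0329) = 0.670.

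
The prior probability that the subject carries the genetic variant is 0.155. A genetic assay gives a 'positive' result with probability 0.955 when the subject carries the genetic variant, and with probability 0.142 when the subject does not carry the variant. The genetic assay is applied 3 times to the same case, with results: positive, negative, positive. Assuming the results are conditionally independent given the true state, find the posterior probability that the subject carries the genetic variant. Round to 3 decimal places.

Let H be the event that the subject carries the genetic variant; start with P(H) = 0.155. P('positive'|H) = 0.955, P('positive'|¬H) = 0.142.
Update on result 1 ('positive'): P(H) ← 0.955·0.1550 / (0.955·0.1550 + 0.142·0.8450) = 0.14802/0.26802 = 0.5523.
Update on result 2 ('negative'): P(H) ← 0.045·0.5523 / (0.045·0.5523 + 0.858·0.4477) = 0.024854/0.40898 = 0.0608.
Update on result 3 ('positive'): P(H) ← 0.955·0.0608 / (0.955·0.0608 + 0.142·0.9392) = 0.058035/0.19141 = 0.3032.

Posterior P(H) ≈ 0.303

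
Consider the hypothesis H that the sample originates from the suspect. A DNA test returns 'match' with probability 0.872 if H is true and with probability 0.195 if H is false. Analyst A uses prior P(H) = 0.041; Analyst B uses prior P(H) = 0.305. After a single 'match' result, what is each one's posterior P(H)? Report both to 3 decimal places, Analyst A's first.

Analyst A: 0.160; Analyst B: 0.662

The likelihood ratio for a 'match' result is 0.872/0.195 = 4.4718.
Analyst A: prior odds 0.041/0.959 = 0.042753; posterior odds 0.19118; posterior probability 0.160.
Analyst B: prior odds 0.305/0.695 = 0.43885; posterior odds 1.9624; posterior probability 0.662.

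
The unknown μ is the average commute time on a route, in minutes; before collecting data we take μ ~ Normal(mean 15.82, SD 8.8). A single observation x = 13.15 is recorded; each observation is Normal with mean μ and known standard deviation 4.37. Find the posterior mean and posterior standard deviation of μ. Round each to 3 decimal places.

With known σ, the Normal prior is conjugate. Weight on the data is w = (n/σ²)/(n/σ² + 1/τ₀²) = 0.0523645/(0.0523645+0.0129132) = 0.80218.
Posterior mean = w·x̄ + (1−w)·μ₀ = 0.80218·13.15 + 0.19782·15.82 = 13.678. Posterior variance = 1/(0.0523645+0.0129132) = 15.3192, so SD = 3.914.

Posterior mean ≈ 13.678; posterior SD ≈ 3.914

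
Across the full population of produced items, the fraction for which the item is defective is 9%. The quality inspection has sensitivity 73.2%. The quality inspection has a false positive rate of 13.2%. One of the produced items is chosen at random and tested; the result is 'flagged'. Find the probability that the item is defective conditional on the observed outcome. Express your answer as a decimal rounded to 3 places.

Let H be the event that the item is defective. P(H) = 0.09, so P(¬H) = 0.91. With E the 'flagged' result, P(E|H) = 0.732 and P(E|¬H) = 0.132.
P(E) = 0.732·0.09 + 0.132·0.91 = 0.065880 + 0.12012 = 0.18600.
By Bayes' theorem, P(H|E) = 0.065880 / 0.18600 = 0.354.

P(H | E) ≈ 0.354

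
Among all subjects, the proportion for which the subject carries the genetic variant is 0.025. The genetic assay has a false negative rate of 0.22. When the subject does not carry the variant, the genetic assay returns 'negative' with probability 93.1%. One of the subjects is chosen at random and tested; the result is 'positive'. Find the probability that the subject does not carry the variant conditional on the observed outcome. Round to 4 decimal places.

Write H for 'the subject carries the genetic variant'. Prior odds H:¬H = 0.025/0.975 = 0.025641. For the 'positive' outcome, the likelihood ratio is 0.78/0.069 = 11.304.
Posterior odds = 0.025641 × 11.304 = 0.28986, so P(H|E) = 0.28986/(1+0.28986) = 0.2247. Then P(¬H|E) = 1 − 0.2247 = 0.7753.

P(¬H | E) ≈ 0.7753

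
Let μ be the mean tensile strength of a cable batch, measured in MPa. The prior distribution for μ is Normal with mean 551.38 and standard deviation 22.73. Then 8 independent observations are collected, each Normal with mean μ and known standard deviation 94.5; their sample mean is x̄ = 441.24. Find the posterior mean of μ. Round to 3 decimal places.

Prior precision 1/τ₀² = 1/22.73² = 0.00193554; data precision n/σ² = 8/94.5² = 0.00089583.
Posterior precision = 0.00193554 + 0.00089583 = 0.00283137.
Posterior mean = (0.00193554·551.38 + 0.00089583·441.24) / 0.00283137 = 516.532.

Posterior mean ≈ 516.532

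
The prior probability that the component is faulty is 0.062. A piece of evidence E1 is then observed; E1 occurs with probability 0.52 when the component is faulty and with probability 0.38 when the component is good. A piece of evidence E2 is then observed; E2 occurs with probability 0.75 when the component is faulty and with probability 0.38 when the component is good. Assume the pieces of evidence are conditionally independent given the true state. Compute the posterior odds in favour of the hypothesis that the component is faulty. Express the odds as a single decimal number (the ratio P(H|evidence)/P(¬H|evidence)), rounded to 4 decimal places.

Posterior odds ≈ 0.1785

Prior odds = 0.062/(1−0.062) = 0.066098. In log-odds, ln(0.066098) = -2.7166.
Add log likelihood ratios: ln(1.3684) + ln(1.9737) = 0.99356.
Posterior log-odds = -1.7231, so posterior odds = exp(-1.7231) = 0.17852.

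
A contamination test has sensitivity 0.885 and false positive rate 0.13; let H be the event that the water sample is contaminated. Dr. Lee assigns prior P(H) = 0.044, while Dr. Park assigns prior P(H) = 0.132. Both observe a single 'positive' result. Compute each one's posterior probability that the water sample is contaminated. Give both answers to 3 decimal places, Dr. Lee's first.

P('+'|H) = 0.885, P('+'|¬H) = 0.13.
Dr. Lee: numerator 0.885·0.044 = 0.038940; evidence = 0.038940+0.13·0.956 = 0.16322; posterior = 0.239.
Dr. Park: numerator 0.885·0.132 = 0.11682; evidence = 0.11682+0.13·0.868 = 0.22966; posterior = 0.509.

Dr. Lee: 0.239; Dr. Park: 0.509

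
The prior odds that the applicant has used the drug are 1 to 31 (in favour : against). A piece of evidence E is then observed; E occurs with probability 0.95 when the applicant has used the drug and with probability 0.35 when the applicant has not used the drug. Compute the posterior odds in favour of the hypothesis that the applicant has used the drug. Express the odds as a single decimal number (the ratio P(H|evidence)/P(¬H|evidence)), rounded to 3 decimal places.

Prior odds = 1/31 = 0.032258.
Likelihood ratio for E = 0.95/0.35 = 2.7143.
Posterior odds = prior odds × LR = 0.087558.

Posterior odds ≈ 0.088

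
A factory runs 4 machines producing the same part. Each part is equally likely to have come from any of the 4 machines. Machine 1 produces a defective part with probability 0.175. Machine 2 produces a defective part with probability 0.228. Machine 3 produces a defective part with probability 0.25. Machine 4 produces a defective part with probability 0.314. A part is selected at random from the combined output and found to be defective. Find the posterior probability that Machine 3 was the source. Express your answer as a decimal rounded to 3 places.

Tabulate prior·likelihood by source: [1] prior 0.25, lik 0.175, product 0.04375; [2] prior 0.25, lik 0.228, product 0.05700; [3] prior 0.25, lik 0.25, product 0.06250; [4] prior 0.25, lik 0.314, product 0.07850.
Normalizing constant = 0.24175; the posterior for Machine 3 is its product over the sum, 0.06250/0.24175 = 0.259.

Posterior probability ≈ 0.259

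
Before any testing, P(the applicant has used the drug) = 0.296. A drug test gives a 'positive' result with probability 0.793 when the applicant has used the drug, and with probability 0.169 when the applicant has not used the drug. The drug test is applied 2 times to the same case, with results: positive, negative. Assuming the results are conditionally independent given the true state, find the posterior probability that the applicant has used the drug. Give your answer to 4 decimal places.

Posterior P(H) ≈ 0.3295

With H the event that the applicant has used the drug, the joint likelihood of the observed sequence is P(data|H) = 0.793·0.207 = 0.16415 and P(data|¬H) = 0.169·0.831 = 0.14044.
Bayes: P(H|data) = 0.296·0.16415 / (0.296·0.16415 + 0.704·0.14044) = 0.048589/0.14746 = 0.3295.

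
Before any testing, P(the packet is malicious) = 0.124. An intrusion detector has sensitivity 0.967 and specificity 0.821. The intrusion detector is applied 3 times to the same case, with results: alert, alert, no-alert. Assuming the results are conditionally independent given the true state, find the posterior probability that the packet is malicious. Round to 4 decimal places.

With H the event that the packet is malicious, the joint likelihood of the observed sequence is P(data|H) = 0.967·0.967·0.033 = 0.030858 and P(data|¬H) = 0.179·0.179·0.821 = 0.026306.
Bayes: P(H|data) = 0.124·0.030858 / (0.124·0.030858 + 0.876·0.026306) = 0.0038264/0.026870 = 0.1424.

Posterior P(H) ≈ 0.1424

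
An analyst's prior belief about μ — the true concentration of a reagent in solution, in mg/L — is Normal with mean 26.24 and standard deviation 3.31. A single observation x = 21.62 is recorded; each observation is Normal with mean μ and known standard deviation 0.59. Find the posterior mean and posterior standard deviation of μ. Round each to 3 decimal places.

Posterior mean ≈ 21.762; posterior SD ≈ 0.581

With known σ, the Normal prior is conjugate. Weight on the data is w = (n/σ²)/(n/σ² + 1/τ₀²) = 2.87274/(2.87274+0.0912734) = 0.96921.
Posterior mean = w·x̄ + (1−w)·μ₀ = 0.96921·21.62 + 0.030794·26.24 = 21.762. Posterior variance = 1/(2.87274+0.0912734) = 0.337381, so SD = 0.581.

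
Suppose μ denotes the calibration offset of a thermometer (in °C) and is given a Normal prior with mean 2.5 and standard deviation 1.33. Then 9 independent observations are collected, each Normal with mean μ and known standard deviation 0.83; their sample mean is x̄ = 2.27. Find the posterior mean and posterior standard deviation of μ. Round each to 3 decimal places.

Prior precision 1/τ₀² = 1/1.33² = 0.565323; data precision n/σ² = 9/0.83² = 13.0643.
Posterior precision = 0.565323 + 13.0643 = 13.6296, giving posterior SD = 1/√13.6296 = 0.271.
Posterior mean = (0.565323·2.5 + 13.0643·2.27) / 13.6296 = 2.280.

Posterior mean ≈ 2.280; posterior SD ≈ 0.271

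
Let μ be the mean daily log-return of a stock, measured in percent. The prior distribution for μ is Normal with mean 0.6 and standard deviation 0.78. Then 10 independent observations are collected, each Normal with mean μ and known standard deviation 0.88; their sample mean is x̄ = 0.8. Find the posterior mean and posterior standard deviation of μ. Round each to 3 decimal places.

With known σ, the Normal prior is conjugate. Weight on the data is w = (n/σ²)/(n/σ² + 1/τ₀²) = 12.9132/(12.9132+1.64366) = 0.88709.
Posterior mean = w·x̄ + (1−w)·μ₀ = 0.88709·0.8 + 0.11291·0.6 = 0.777. Posterior variance = 1/(12.9132+1.64366) = 0.0686960, so SD = 0.262.

Posterior mean ≈ 0.777; posterior SD ≈ 0.262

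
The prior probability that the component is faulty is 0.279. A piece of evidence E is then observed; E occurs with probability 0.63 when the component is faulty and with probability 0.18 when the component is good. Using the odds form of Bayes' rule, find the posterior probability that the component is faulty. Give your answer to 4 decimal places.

Posterior probability ≈ 0.5753

Prior odds = 0.279/(1−0.279) = 0.38696.
Likelihood ratio for E = 0.63/0.18 = 3.5000.
Posterior odds = prior odds × LR = 1.3544.
Posterior probability = odds/(1+odds) = 1.3544/2.3544 = 0.5753.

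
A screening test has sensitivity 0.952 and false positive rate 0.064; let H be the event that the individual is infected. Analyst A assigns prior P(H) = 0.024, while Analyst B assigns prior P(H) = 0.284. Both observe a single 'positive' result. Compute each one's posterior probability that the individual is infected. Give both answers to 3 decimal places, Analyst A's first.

Analyst A: 0.268; Analyst B: 0.855

The likelihood ratio for a 'positive' result is 0.952/0.064 = 14.875.
Analyst A: prior odds 0.024/0.976 = 0.024590; posterior odds 0.36578; posterior probability 0.268.
Analyst B: prior odds 0.284/0.716 = 0.39665; posterior odds 5.9001; posterior probability 0.855.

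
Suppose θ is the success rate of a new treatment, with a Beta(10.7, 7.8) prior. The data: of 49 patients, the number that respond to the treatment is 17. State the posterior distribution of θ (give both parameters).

Posterior: Beta(27.7, 39.8)

The binomial likelihood is conjugate to the Beta prior: with 17 successes and 32 failures, the posterior is Beta(10.7+17, 7.8+32) = Beta(27.7, 39.8).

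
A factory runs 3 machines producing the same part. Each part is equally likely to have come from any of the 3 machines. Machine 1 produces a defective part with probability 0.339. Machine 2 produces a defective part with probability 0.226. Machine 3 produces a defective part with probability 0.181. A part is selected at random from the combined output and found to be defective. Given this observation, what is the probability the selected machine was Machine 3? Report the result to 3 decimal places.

P(defective|M1) = 0.339; P(defective|M2) = 0.226; P(defective|M3) = 0.181.
Prior × likelihood for each source: 0.333333·0.339=0.1130, 0.333333·0.226=0.07533, 0.333333·0.181=0.06033. Summing gives P(defective) = 0.24867.
P(Machine 3 | defective) = 0.06033 / 0.24867 = 0.243.

Posterior probability ≈ 0.243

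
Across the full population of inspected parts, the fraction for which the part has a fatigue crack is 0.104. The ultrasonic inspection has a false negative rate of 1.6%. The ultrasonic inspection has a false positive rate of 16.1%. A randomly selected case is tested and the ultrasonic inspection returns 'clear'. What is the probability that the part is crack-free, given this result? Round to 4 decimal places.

Let H be the event that the part has a fatigue crack. P(H) = 0.104, so P(¬H) = 0.896. With E the 'clear' result, P(E|H) = 0.016 and P(E|¬H) = 0.839.
P(E) = 0.016·0.104 + 0.839·0.896 = 0.0016640 + 0.75174 = 0.75341.
By Bayes' theorem, P(H|E) = 0.0016640 / 0.75341 = 0.0022. Hence P(¬H|E) = 1 − 0.0022 = 0.9978.

P(¬H | E) ≈ 0.9978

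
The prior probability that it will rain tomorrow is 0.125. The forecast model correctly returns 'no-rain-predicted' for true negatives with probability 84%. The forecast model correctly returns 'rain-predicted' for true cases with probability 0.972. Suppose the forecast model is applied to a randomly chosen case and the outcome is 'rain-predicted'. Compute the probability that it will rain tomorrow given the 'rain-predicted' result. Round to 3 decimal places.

P(H | E) ≈ 0.465

Let H be the event that it will rain tomorrow. P(H) = 0.125, so P(¬H) = 0.875. With E the 'rain-predicted' result, P(E|H) = 0.972 and P(E|¬H) = 0.16.
P(E) = 0.972·0.125 + 0.16·0.875 = 0.12150 + 0.14000 = 0.26150.
By Bayes' theorem, P(H|E) = 0.12150 / 0.26150 = 0.465.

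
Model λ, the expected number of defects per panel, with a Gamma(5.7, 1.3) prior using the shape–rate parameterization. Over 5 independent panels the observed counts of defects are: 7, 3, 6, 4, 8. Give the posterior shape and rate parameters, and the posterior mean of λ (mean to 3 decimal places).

Total count ∑xᵢ = 28 over n = 5 panels.
Gamma is conjugate to the Poisson likelihood: posterior is Gamma(shape = 5.7+28 = 33.7, rate = 1.3+5 = 6.3).
Posterior mean = shape/rate = 33.7/6.3 = 5.349.

Posterior: Gamma(shape=33.7, rate=6.3); mean ≈ 5.349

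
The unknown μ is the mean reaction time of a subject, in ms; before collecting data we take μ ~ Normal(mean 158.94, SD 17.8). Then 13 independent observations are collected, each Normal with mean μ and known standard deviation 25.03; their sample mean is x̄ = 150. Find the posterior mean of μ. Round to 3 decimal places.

Posterior mean ≈ 151.180

With known σ, the Normal prior is conjugate. Weight on the data is w = (n/σ²)/(n/σ² + 1/τ₀²) = 0.0207502/(0.0207502+0.00315617) = 0.86798.
Posterior mean = w·x̄ + (1−w)·μ₀ = 0.86798·150 + 0.13202·158.94 = 151.180.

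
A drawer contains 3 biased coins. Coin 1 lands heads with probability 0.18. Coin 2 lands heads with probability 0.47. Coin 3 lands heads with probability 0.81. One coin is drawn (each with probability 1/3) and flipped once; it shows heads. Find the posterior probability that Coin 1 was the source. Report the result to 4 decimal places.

Posterior probability ≈ 0.1233

P(heads|C1) = 0.18; P(heads|C2) = 0.47; P(heads|C3) = 0.81.
Prior × likelihood for each source: 0.333333·0.18=0.06000, 0.333333·0.47=0.1567, 0.333333·0.81=0.2700. Summing gives P(heads) = 0.48667.
P(Coin 1 | heads) = 0.06000 / 0.48667 = 0.1233.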